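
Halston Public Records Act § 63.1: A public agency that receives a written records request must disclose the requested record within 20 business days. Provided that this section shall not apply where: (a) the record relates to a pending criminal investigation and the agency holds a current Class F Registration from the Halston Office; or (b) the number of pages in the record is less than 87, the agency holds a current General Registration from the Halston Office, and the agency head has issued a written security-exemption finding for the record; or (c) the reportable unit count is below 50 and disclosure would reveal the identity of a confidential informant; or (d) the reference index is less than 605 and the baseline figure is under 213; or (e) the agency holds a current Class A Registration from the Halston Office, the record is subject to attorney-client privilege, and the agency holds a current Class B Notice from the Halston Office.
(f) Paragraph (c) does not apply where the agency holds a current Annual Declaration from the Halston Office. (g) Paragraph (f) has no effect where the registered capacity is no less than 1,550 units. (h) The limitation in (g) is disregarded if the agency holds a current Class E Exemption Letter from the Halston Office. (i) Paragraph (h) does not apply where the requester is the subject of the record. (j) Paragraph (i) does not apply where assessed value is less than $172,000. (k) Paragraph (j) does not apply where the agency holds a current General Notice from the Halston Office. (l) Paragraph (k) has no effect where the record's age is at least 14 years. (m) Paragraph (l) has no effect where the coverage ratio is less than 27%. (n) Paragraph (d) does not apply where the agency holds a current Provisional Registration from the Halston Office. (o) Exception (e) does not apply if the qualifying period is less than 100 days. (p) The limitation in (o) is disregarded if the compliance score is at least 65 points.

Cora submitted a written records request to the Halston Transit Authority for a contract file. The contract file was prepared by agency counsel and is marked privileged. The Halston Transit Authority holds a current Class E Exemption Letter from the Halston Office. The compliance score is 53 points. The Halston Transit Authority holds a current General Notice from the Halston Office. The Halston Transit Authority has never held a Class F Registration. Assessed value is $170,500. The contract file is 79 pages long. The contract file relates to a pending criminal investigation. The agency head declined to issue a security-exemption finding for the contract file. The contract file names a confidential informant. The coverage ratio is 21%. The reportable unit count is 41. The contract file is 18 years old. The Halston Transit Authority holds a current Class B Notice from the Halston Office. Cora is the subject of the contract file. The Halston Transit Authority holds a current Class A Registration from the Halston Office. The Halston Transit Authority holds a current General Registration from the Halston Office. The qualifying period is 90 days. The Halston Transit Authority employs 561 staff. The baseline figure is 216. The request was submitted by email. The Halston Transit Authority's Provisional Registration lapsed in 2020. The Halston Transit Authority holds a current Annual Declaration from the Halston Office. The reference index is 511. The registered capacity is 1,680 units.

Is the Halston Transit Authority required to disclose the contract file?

Exception (a) fails — no current Class F Registration is held.
Exception (b) requires that the agency head has issued a written security-exemption finding for the record; but the agency head declined to issue a security-exemption finding, so (b) is unavailable.
Exception (c)'s conditions are all satisfied: the reportable unit count is 41, below the 50 limit; the contract file names a confidential informant. Applying paragraphs (f)–(m): (f) applies (a current Annual Declaration is held), but is set aside by (g): (g) is engaged — the registered capacity is 1,680 units, meeting the 1,550 units threshold. (h) applies (a current Class E Exemption Letter is held), but is displaced by (i): (i) is triggered — Cora is the subject of the contract file. (j) would limit (i) — assessed value is $170,500, less than the $172,000 limit — but (k) sets (j) aside: (k) is triggered — a current General Notice is held. (l) would limit (k) — the record's age is 18 years, meeting the 14 years threshold — but (m) sets (l) aside: (m) operates against (l): the coverage ratio is 21%, less than the 27% limit. (c) remains available.
Exception (d) requires that the baseline figure is under 213; but the baseline figure is 216, not under 213, so (d) is unavailable.
All of (e)'s requirements are met (a current Class A Registration is held; the contract file is privileged; a current Class B Notice is held). But: (o) is triggered — the qualifying period is 90 days, less than the 100 days limit. (p) is not engaged (the compliance score is 53 points, short of 65 points), so (o) stands. Exception (e) does not apply.

No — exception (c) applies; the Halston Transit Authority is not required to disclose the contract file.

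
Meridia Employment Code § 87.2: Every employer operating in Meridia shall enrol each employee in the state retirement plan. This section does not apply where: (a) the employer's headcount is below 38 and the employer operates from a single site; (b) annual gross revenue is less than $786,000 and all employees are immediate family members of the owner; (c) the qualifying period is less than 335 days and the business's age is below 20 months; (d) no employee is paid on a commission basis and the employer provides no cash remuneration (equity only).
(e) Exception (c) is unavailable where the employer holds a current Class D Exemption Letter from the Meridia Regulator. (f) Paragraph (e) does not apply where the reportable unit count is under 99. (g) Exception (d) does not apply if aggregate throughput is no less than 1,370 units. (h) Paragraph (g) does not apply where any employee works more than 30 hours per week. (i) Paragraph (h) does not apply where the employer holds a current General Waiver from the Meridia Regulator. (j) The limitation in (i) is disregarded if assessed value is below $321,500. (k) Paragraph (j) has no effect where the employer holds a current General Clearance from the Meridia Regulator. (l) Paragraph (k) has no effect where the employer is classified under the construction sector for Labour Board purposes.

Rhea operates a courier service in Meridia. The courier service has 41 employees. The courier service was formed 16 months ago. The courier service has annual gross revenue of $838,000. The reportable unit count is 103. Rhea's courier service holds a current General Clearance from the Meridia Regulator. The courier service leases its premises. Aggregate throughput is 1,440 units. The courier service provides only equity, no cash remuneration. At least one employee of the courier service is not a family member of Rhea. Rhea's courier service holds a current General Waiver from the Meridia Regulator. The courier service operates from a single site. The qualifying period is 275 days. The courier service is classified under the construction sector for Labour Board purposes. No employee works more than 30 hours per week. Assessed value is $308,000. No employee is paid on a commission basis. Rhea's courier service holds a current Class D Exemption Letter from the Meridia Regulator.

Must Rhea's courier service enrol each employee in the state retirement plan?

Yes — Rhea's courier service must enrol each employee in the state retirement plan.

Exception (a) fails — the employer's headcount is 41, not below 38.
Exception (b) requires that annual gross revenue is less than $786,000; but annual gross revenue is $838,000, not less than $786,000, so (b) is unavailable.
Exception (c)'s conditions are all satisfied: the qualifying period is 275 days, less than the 335 days limit; the business's age is 16 months, below the 20 months limit. However, paragraphs (e)–(f) must be considered: (e) operates against (c): a current Class D Exemption Letter is held. (f), which would lift (e), is not triggered — the reportable unit count is 103, not under 99. So (c) is unavailable.
Exception (d)'s conditions are all satisfied: no employee is paid on commission; remuneration is equity-only. But: (g) is engaged — aggregate throughput is 1,440 units, meeting the 1,370 units threshold. (h) is not engaged (no employee exceeds 30 hours/week), so (g) stands. Exception (d) does not apply.
No exception applies. The general rule governs.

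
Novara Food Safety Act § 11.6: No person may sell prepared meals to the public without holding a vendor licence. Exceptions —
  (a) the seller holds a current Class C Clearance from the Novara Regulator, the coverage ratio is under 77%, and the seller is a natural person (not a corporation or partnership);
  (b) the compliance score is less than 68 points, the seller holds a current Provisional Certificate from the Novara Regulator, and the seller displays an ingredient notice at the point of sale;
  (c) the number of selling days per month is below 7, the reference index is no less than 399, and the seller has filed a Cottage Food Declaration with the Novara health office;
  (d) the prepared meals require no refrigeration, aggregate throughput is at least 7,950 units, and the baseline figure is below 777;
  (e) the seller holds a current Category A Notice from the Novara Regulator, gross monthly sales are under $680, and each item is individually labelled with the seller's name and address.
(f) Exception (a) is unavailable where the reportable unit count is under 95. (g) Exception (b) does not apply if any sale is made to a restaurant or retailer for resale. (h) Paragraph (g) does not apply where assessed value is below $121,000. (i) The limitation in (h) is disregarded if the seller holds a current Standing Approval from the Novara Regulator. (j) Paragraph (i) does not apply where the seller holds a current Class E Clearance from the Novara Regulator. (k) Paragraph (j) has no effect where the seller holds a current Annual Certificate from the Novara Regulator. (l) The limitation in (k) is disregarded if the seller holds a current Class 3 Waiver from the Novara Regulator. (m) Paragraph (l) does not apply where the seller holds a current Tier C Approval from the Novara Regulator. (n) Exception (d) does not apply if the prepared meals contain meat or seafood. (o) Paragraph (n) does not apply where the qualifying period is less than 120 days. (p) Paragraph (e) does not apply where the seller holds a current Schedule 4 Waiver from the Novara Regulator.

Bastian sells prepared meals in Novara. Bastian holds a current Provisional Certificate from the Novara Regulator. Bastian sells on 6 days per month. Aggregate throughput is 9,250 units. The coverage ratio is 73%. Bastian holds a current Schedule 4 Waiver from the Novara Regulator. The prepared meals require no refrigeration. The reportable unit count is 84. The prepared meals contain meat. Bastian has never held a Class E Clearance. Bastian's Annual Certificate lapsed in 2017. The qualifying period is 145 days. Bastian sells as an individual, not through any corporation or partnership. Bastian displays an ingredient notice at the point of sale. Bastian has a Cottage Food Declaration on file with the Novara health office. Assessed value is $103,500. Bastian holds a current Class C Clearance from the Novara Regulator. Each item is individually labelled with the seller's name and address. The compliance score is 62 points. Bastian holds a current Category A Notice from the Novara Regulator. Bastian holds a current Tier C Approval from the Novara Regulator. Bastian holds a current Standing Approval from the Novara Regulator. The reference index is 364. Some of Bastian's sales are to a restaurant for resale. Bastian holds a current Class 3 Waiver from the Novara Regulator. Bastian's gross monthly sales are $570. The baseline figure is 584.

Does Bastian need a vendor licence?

Yes — Bastian must hold a vendor licence.

Exception (a)'s conditions are all satisfied: a current Class C Clearance is held; the coverage ratio is 73%, under the 77% limit; the seller is a natural person. But applying paragraph (f): (f) operates against (a): the reportable unit count is 84, under the 95 limit. (a) is therefore removed.
Exception (b): the compliance score is 62 points, less than the 68 points limit; a current Provisional Certificate is held; an ingredient notice is displayed — every condition holds. But: (g) operates against (b): some sales are to a restaurant for resale. (h) would limit (g) — assessed value is $103,500, below the $121,000 limit — but (i) sets (h) aside: (i) operates against (h): a current Standing Approval is held. (j) does not operate here (there is no Class E Clearance in force), so (i) stands. Exception (b) does not apply.
Exception (c) fails — the reference index is 364, short of 399.
All of (d)'s requirements are met (the prepared meals are shelf-stable; aggregate throughput is 9,250 units, meeting the 7,950 units threshold; the baseline figure is 584, below the 777 limit). However, paragraphs (n)–(o) must be considered: (n) is triggered — the prepared meals contain meat. (o) is not triggered (the qualifying period is 145 days, not less than 120 days), so (n) stands. Exception (d) does not apply.
Exception (e): a current Category A Notice is held; gross monthly sales are $570, under the $680 limit; items are individually labelled — every condition holds. However, paragraph (p) must be considered: (p) operates — a current Schedule 4 Waiver is held. So (e) is unavailable.
Every exception is unavailable, so the rule governs.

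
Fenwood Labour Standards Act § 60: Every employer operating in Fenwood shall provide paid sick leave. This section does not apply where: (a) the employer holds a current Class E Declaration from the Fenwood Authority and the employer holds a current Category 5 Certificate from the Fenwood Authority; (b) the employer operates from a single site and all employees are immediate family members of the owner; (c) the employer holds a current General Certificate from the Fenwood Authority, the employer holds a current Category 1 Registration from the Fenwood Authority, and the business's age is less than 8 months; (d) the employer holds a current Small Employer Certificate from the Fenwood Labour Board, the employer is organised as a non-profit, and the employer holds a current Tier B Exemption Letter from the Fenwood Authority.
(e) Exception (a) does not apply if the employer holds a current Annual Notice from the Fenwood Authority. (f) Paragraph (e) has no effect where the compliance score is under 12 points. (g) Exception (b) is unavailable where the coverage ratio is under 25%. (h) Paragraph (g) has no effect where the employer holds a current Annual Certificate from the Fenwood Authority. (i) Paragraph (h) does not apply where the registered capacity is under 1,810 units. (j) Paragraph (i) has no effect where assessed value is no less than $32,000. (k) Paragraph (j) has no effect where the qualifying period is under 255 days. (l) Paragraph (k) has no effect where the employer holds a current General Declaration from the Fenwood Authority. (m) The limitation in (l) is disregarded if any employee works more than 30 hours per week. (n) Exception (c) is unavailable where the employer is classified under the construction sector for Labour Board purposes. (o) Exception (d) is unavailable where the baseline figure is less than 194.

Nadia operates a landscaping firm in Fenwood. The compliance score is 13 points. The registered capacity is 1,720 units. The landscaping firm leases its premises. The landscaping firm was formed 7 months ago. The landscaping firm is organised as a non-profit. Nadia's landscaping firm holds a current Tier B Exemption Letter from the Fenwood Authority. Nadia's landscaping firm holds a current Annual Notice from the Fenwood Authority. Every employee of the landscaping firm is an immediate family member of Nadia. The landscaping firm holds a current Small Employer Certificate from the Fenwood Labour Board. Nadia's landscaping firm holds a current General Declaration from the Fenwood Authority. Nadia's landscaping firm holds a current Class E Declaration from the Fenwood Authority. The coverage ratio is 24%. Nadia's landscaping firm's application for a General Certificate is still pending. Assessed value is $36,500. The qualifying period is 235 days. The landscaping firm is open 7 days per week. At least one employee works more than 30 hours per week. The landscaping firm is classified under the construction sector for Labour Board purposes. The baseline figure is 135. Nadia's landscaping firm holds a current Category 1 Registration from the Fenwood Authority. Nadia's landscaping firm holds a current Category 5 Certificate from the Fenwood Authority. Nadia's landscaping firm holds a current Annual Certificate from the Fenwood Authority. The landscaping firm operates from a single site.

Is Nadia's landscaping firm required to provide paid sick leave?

All of (a)'s requirements are met (a current Class E Declaration is held; a current Category 5 Certificate is held). However, paragraphs (e)–(f) must be considered: (e) applies — a current Annual Notice is held. (f), which would lift (e), is not engaged — the compliance score is 13 points, not under 12 points. Exception (a) does not apply.
All of (b)'s requirements are met (the employer operates from a single site; every employee is an immediate family member). Turning to paragraphs (g)–(m): (g) operates — the coverage ratio is 24%, under the 25% limit. (h) is engaged (a current Annual Certificate is held), but is overridden by (i): (i) operates against (h): the registered capacity is 1,720 units, under the 1,810 units limit. (j) is triggered (assessed value is $36,500, meeting the $32,000 threshold), but is displaced by (k): (k) operates against (j): the qualifying period is 235 days, under the 255 days limit. (l) is triggered (a current General Declaration is held), but is itself disapplied by (m): (m) operates against (l): at least one employee exceeds 30 hours/week. Exception (b) does not apply.
Exception (c) fails — no current General Certificate is held.
Exception (d)'s conditions are all satisfied: a current Small Employer Certificate is held; the employer is a non-profit; a current Tier B Exemption Letter is held. But applying paragraph (o): (o) operates — the baseline figure is 135, less than the 194 limit. So (d) is unavailable.
No exception displaces § 60.

Yes — Nadia's landscaping firm must provide paid sick leave.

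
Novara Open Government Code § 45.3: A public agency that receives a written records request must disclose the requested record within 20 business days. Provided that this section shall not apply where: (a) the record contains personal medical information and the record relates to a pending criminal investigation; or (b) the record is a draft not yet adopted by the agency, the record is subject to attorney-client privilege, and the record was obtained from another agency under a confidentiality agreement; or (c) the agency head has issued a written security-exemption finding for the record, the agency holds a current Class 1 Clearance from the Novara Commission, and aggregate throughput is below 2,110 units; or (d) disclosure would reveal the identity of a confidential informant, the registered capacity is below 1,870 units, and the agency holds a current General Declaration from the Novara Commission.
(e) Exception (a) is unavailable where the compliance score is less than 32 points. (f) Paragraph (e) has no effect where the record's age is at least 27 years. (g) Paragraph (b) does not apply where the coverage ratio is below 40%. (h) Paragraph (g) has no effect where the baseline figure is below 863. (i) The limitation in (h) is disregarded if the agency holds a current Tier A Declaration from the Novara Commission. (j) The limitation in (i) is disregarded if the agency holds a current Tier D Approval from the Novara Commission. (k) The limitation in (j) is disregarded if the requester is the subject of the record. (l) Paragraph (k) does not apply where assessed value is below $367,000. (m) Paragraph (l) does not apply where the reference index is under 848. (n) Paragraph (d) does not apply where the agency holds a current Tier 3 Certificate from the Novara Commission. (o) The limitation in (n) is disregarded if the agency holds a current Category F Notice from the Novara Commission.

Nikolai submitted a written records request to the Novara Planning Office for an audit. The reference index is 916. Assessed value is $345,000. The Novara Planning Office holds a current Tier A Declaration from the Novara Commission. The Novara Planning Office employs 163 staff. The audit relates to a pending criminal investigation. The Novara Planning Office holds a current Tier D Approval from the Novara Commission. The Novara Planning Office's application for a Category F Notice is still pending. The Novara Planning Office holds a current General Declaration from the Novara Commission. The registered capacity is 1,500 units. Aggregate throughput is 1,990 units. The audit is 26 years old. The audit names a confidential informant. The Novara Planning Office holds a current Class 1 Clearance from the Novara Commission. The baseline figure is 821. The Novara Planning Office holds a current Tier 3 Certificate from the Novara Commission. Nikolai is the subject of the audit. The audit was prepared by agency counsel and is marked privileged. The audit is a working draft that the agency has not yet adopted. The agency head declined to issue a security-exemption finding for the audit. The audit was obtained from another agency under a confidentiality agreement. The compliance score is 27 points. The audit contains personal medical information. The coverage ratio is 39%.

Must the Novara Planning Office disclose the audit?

No — exception (b) applies; the Novara Planning Office is not required to disclose the audit.

Exception (a)'s conditions are all satisfied: the audit contains personal medical information; the audit relates to a pending investigation. Turning to paragraphs (e)–(f): (e) operates against (a): the compliance score is 27 points, less than the 32 points limit. (f), which would lift (e), does not operate here — the record's age is 26 years, short of 27 years. So (a) is unavailable.
Exception (b) is satisfied on its face — the audit is an unadopted draft; the audit is privileged; the audit was obtained under a confidentiality agreement. Applying paragraphs (g)–(m): (g) would limit (b) — the coverage ratio is 39%, below the 40% limit — but (h) sets (g) aside: (h) is triggered — the baseline figure is 821, below the 863 limit. (i) is triggered (a current Tier A Declaration is held), but is itself disapplied by (j): (j) is engaged — a current Tier D Approval is held. (k) operates (Nikolai is the subject of the audit), but is set aside by (l): (l) operates against (k): assessed value is $345,000, below the $367,000 limit. (m), which would lift (l), is inapplicable — the reference index is 916, not under 848. So (b) applies.
Exception (c) requires that the agency head has issued a written security-exemption finding for the record; but the agency head declined to issue a security-exemption finding, so (c) is unavailable.
Exception (d): the audit names a confidential informant; the registered capacity is 1,500 units, below the 1,870 units limit; a current General Declaration is held — every condition holds. Turning to paragraphs (n)–(o): (n) is triggered — a current Tier 3 Certificate is held. (o), which would lift (n), is not engaged — the Category F Notice is not current. Exception (d) does not apply.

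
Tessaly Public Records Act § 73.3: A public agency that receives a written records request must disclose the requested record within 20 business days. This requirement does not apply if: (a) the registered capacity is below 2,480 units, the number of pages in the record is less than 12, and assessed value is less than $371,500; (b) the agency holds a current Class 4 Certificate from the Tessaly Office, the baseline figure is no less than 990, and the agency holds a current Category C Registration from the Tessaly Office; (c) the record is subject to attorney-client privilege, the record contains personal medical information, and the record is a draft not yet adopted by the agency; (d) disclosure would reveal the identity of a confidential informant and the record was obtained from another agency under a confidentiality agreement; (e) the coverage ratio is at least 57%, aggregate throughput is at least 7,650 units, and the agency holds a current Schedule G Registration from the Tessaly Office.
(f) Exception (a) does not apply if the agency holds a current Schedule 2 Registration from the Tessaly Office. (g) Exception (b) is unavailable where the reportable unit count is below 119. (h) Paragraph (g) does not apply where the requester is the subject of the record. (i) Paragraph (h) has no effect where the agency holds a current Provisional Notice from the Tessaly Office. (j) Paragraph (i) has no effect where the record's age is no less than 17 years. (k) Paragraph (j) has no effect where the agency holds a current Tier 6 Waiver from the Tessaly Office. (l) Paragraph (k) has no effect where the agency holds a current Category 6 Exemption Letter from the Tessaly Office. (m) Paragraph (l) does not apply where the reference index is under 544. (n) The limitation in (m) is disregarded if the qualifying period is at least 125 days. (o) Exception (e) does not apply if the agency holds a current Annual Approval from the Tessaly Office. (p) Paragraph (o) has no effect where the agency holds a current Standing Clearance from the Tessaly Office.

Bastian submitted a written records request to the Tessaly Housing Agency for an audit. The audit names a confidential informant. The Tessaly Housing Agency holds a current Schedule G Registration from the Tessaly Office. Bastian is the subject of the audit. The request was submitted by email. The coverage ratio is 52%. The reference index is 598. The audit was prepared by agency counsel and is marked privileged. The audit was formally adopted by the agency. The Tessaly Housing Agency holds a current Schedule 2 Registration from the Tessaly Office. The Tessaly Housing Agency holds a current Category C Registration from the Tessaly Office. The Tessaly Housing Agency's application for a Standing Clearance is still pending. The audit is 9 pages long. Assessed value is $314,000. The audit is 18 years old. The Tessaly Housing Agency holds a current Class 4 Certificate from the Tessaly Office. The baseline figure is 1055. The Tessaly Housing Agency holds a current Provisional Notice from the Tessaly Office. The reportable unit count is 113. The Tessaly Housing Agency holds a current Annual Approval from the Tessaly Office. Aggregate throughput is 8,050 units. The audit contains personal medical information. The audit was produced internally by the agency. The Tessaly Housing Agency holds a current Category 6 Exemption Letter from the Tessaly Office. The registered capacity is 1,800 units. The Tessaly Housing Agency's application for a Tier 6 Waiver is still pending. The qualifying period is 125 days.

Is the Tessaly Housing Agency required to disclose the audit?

Exception (a): the registered capacity is 1,800 units, below the 2,480 units limit; the number of pages in the record is 9, less than the 12 limit; assessed value is $314,000, less than the $371,500 limit — every condition holds. But applying paragraph (f): (f) operates against (a): a current Schedule 2 Registration is held. (a) is therefore removed.
All of (b)'s requirements are met (a current Class 4 Certificate is held; the baseline figure is 1,055, meeting the 990 threshold; a current Category C Registration is held). Under paragraphs (g)–(n): (g) would limit (b) — the reportable unit count is 113, below the 119 limit — but (h) sets (g) aside: (h) operates against (g): Bastian is the subject of the audit. (i) would limit (h) — a current Provisional Notice is held — but (j) sets (i) aside: (j) operates against (i): the record's age is 18 years, meeting the 17 years threshold. (k) does not operate here (there is no Tier 6 Waiver in force), so (j) stands. Exception (b) stands.
Exception (c) requires that the record is a draft not yet adopted by the agency; but the audit has been formally adopted, so (c) is unavailable.
Exception (d) fails — the audit was produced internally.
Exception (e) fails — the coverage ratio is 52%, short of 57%.

No — exception (b) applies; the Tessaly Housing Agency is not required to disclose the audit.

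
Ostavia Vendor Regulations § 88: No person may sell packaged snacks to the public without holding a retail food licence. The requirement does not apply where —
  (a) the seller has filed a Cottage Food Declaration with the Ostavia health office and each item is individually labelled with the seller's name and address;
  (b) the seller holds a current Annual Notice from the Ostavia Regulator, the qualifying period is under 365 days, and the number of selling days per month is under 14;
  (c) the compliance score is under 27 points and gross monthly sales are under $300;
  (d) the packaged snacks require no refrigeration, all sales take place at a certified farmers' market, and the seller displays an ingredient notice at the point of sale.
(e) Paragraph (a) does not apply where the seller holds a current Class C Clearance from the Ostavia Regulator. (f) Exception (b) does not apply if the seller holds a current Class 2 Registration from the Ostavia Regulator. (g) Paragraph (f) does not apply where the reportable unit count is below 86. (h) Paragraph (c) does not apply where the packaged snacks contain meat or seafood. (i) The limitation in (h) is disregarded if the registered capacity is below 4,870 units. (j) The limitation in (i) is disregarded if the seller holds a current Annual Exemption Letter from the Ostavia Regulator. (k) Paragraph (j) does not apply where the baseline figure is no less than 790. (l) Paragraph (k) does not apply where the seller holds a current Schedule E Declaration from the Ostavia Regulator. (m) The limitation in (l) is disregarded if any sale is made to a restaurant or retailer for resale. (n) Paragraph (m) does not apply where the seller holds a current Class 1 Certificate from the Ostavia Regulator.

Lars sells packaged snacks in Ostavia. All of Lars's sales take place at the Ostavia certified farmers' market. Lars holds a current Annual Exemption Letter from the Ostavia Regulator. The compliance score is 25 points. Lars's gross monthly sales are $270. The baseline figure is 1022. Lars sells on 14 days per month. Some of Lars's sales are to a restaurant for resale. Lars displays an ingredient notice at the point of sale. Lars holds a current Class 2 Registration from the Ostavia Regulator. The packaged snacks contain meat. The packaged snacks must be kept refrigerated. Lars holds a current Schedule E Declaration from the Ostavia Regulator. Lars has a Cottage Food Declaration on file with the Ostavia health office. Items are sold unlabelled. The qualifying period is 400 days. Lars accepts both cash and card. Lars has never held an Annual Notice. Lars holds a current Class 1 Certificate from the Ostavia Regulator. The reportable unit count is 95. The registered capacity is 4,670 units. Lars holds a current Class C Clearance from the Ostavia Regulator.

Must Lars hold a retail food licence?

Exception (a) fails — items are sold unlabelled.
Exception (b) fails — there is no Annual Notice in force.
Exception (c): the compliance score is 25 points, under the 27 points limit; gross monthly sales are $270, under the $300 limit — every condition holds. Turning to paragraphs (h)–(n): (h) applies — the packaged snacks contain meat. (i) would limit (h) — the registered capacity is 4,670 units, below the 4,870 units limit — but (j) sets (i) aside: (j) operates — a current Annual Exemption Letter is held. (k) is engaged (the baseline figure is 1,022, meeting the 790 threshold), but is itself disapplied by (l): (l) applies — a current Schedule E Declaration is held. (m) would limit (l) — some sales are to a restaurant for resale — but (n) sets (m) aside: (n) operates against (m): a current Class 1 Certificate is held. So (c) is unavailable.
Exception (d) requires that the packaged snacks require no refrigeration; but the packaged snacks require refrigeration, so (d) is unavailable.
Every exception is unavailable, so the rule governs.

Yes — Lars must hold a retail food licence.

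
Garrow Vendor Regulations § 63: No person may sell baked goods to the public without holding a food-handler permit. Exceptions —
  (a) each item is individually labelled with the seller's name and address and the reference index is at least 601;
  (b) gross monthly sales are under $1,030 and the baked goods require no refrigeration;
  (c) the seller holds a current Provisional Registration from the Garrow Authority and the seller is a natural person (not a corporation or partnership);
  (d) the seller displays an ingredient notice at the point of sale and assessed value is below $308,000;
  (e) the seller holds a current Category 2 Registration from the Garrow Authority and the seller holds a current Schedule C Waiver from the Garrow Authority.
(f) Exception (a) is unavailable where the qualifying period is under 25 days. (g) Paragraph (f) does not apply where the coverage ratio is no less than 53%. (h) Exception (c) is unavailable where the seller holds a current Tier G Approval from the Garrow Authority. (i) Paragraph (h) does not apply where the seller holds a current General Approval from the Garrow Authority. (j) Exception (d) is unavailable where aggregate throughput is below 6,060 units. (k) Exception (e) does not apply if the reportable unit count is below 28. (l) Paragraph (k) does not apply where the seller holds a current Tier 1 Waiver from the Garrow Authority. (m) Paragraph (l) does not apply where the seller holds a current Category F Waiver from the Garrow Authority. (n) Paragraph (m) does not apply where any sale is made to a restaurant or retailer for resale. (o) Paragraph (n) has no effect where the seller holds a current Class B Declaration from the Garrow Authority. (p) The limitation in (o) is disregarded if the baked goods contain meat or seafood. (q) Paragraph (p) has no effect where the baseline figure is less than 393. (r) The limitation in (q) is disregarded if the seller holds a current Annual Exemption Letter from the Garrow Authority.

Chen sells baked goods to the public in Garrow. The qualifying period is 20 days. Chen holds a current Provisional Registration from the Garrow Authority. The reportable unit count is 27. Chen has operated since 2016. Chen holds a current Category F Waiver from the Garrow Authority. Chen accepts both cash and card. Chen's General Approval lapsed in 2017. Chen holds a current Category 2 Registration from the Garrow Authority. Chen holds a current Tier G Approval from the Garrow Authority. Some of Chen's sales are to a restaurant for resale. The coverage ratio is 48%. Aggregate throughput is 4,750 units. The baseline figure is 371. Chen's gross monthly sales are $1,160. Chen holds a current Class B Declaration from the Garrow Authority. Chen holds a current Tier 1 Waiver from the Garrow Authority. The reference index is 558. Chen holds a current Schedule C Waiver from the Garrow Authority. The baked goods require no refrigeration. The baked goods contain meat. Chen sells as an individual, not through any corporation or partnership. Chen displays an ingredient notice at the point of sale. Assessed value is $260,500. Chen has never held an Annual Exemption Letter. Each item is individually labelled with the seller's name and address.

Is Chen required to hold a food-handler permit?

Exception (a) fails — the reference index is 558, short of 601.
Exception (b) fails — gross monthly sales are $1,160, not under $1,030.
All of (c)'s requirements are met (a current Provisional Registration is held; the seller is a natural person). But applying paragraphs (h)–(i): (h) operates against (c): a current Tier G Approval is held. (i), which would lift (h), is not triggered — no current General Approval is held. So (c) is unavailable.
Exception (d) is satisfied on its face — an ingredient notice is displayed; assessed value is $260,500, below the $308,000 limit. However, paragraph (j) must be considered: (j) applies — aggregate throughput is 4,750 units, below the 6,060 units limit. So (d) is unavailable.
All of (e)'s requirements are met (a current Category 2 Registration is held; a current Schedule C Waiver is held). But applying paragraphs (k)–(r): (k) operates against (e): the reportable unit count is 27, below the 28 limit. (l) would limit (k) — a current Tier 1 Waiver is held — but (m) sets (l) aside: (m) operates — a current Category F Waiver is held. (n) applies (some sales are to a restaurant for resale), but is overridden by (o): (o) is triggered — a current Class B Declaration is held. (p) is triggered (the baked goods contain meat), but is set aside by (q): (q) operates against (p): the baseline figure is 371, less than the 393 limit. (r), which would lift (q), is inapplicable — the Annual Exemption Letter is not current. (e) is therefore removed.
No exception displaces § 63.

Yes — Chen must hold a food-handler permit.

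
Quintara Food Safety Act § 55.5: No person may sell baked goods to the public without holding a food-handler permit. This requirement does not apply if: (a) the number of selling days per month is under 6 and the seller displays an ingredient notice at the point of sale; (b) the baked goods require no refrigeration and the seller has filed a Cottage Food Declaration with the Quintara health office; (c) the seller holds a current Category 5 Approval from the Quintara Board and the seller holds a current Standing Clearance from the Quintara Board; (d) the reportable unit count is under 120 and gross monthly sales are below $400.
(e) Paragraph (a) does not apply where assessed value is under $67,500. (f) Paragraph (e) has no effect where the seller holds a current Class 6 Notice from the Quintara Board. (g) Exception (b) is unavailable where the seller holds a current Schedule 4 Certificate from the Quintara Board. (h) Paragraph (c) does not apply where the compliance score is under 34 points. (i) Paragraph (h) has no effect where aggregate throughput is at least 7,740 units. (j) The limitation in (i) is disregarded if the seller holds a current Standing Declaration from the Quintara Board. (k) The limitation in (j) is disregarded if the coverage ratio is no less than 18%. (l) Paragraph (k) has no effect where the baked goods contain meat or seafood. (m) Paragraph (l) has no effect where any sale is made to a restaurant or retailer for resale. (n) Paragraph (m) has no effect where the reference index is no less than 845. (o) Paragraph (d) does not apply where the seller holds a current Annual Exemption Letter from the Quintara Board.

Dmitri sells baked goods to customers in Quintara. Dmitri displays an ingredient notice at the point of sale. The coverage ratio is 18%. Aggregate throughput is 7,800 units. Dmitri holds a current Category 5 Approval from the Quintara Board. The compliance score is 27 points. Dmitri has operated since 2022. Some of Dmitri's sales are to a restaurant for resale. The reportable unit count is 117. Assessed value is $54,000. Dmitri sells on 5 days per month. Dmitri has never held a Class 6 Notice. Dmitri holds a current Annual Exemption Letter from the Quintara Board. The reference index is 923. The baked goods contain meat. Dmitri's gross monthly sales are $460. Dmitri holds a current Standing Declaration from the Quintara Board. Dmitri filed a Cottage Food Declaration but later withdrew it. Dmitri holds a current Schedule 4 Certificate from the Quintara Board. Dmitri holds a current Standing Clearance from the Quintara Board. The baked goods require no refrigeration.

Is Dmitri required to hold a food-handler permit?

Yes — Dmitri must hold a food-handler permit.

Exception (a)'s conditions are all satisfied: the number of selling days per month is 5, under the 6 limit; an ingredient notice is displayed. But: (e) operates — assessed value is $54,000, under the $67,500 limit. (f), which would lift (e), is not engaged — the Class 6 Notice is not current. So (a) is unavailable.
Exception (b) requires that the seller has filed a Cottage Food Declaration with the Quintara health office; but the Cottage Food Declaration was withdrawn, so (b) is unavailable.
Exception (c)'s conditions are all satisfied: a current Category 5 Approval is held; a current Standing Clearance is held. But: (h) is triggered — the compliance score is 27 points, under the 34 points limit. (i) is engaged (aggregate throughput is 7,800 units, meeting the 7,740 units threshold), but is set aside by (j): (j) is engaged — a current Standing Declaration is held. (k) would limit (j) — the coverage ratio is 18%, meeting the 18% threshold — but (l) sets (k) aside: (l) operates against (k): the baked goods contain meat. (m) would limit (l) — some sales are to a restaurant for resale — but (n) sets (m) aside: (n) is engaged — the reference index is 923, meeting the 845 threshold. (c) is therefore removed.
Exception (d) fails — gross monthly sales are $460, not below $400.
No exception applies. The general rule governs.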